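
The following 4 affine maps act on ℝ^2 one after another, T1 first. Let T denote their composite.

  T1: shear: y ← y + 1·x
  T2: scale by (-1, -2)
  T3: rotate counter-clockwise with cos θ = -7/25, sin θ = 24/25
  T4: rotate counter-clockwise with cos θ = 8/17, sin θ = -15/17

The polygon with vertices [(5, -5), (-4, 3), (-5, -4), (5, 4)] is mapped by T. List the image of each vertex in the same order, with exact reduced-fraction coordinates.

image vertices: (-304/85, -297/85), (622/425, 1796/425), (-3826/425, 6957/425), (3826/425, -6957/425)

T1 shear: y ← y + 1·x: (5, -5) → (5, 0); (-4, 3) → (-4, -1); (-5, -4) → (-5, -9); (5, 4) → (5, 9)
T2 scale by (-1, -2): (5, 0) → (-5, 0); (-4, -1) → (4, 2); (-5, -9) → (5, 18); (5, 9) → (-5, -18)
T3 rotate counter-clockwise with cos θ = -7/25, sin θ = 24/25: (-5, 0) → (7/5, -24/5); (4, 2) → (-76/25, 82/25); (5, 18) → (-467/25, -6/25); (-5, -18) → (467/25, 6/25)
T4 rotate counter-clockwise with cos θ = 8/17, sin θ = -15/17: (7/5, -24/5) → (-304/85, -297/85); (-76/25, 82/25) → (622/425, 1796/425); (-467/25, -6/25) → (-3826/425, 6957/425); (467/25, 6/25) → (3826/425, -6957/425)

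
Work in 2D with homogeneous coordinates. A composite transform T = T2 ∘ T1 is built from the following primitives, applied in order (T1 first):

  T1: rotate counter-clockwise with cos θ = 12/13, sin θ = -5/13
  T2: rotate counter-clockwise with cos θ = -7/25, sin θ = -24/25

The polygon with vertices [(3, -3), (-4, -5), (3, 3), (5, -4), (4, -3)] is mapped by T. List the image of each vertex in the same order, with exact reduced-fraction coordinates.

image vertices: (-1371/325, -147/325), (-449/325, 2032/325), (147/325, -1371/325), (-2032/325, -449/325), (-63/13, -16/13)

T1 rotate counter-clockwise with cos θ = 12/13, sin θ = -5/13: (3, -3) → (21/13, -51/13); (-4, -5) → (-73/13, -40/13); (3, 3) → (51/13, 21/13); (5, -4) → (40/13, -73/13); (4, -3) → (33/13, -56/13)
T2 rotate counter-clockwise with cos θ = -7/25, sin θ = -24/25: (21/13, -51/13) → (-1371/325, -147/325); (-73/13, -40/13) → (-449/325, 2032/325); (51/13, 21/13) → (147/325, -1371/325); (40/13, -73/13) → (-2032/325, -449/325); (33/13, -56/13) → (-63/13, -16/13)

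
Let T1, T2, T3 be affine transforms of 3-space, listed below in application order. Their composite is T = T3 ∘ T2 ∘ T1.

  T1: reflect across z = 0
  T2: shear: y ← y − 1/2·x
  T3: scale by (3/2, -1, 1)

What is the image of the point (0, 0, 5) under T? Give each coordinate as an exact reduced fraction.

T(p) = (0, 0, -5)

T1 reflect across z = 0: (0, 0, 5) → (0, 0, -5)
T2 shear: y ← y − 1/2·x: (0, 0, -5) → (0, 0, -5)
T3 scale by (3/2, -1, 1): (0, 0, -5) → (0, 0, -5)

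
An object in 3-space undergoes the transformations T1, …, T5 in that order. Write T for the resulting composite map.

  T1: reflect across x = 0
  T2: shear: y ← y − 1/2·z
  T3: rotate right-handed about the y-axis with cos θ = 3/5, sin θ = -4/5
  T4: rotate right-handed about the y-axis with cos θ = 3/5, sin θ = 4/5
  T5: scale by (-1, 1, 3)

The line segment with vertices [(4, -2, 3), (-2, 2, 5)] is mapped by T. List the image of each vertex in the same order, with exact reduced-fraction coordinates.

image vertices: (4, -7/2, 9), (-2, -1/2, 15)

T1 reflect across x = 0: (4, -2, 3) → (-4, -2, 3); (-2, 2, 5) → (2, 2, 5)
T2 shear: y ← y − 1/2·z: (-4, -2, 3) → (-4, -7/2, 3); (2, 2, 5) → (2, -1/2, 5)
T3 rotate right-handed about the y-axis with cos θ = 3/5, sin θ = -4/5: (-4, -7/2, 3) → (-24/5, -7/2, -7/5); (2, -1/2, 5) → (-14/5, -1/2, 23/5)
T4 rotate right-handed about the y-axis with cos θ = 3/5, sin θ = 4/5: (-24/5, -7/2, -7/5) → (-4, -7/2, 3); (-14/5, -1/2, 23/5) → (2, -1/2, 5)
T5 scale by (-1, 1, 3): (-4, -7/2, 3) → (4, -7/2, 9); (2, -1/2, 5) → (-2, -1/2, 15)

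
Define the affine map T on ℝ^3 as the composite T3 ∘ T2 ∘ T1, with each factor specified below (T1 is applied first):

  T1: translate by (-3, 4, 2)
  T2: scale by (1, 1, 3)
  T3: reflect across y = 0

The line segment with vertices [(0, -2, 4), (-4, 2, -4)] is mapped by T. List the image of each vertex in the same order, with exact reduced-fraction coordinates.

image vertices: (-3, -2, 18), (-7, -6, -6)

T1 translate by (-3, 4, 2): (0, -2, 4) → (-3, 2, 6); (-4, 2, -4) → (-7, 6, -2)
T2 scale by (1, 1, 3): (-3, 2, 6) → (-3, 2, 18); (-7, 6, -2) → (-7, 6, -6)
T3 reflect across y = 0: (-3, 2, 18) → (-3, -2, 18); (-7, 6, -6) → (-7, -6, -6)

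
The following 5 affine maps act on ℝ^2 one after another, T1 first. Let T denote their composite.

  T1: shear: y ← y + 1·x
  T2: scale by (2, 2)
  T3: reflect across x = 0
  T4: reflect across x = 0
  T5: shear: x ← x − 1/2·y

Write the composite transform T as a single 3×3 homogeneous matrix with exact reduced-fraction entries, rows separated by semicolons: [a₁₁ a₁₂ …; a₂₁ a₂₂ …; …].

T = [1 -1 0; 2 2 0; 0 0 1]

T1 = [1 0 0; 1 1 0; 0 0 1]
T2·T1 = [2 0 0; 2 2 0; 0 0 1]
T3·…·T1 = [-2 0 0; 2 2 0; 0 0 1]
T4·…·T1 = [2 0 0; 2 2 0; 0 0 1]
T5·…·T1 = [1 -1 0; 2 2 0; 0 0 1]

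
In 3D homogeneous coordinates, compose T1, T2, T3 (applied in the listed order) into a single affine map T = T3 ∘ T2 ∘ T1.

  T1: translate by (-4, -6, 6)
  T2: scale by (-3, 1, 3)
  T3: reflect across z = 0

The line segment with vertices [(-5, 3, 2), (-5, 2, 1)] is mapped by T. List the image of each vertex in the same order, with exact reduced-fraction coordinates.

T1 translate by (-4, -6, 6): (-5, 3, 2) → (-9, -3, 8); (-5, 2, 1) → (-9, -4, 7)
T2 scale by (-3, 1, 3): (-9, -3, 8) → (27, -3, 24); (-9, -4, 7) → (27, -4, 21)
T3 reflect across z = 0: (27, -3, 24) → (27, -3, -24); (27, -4, 21) → (27, -4, -21)

image vertices: (27, -3, -24), (27, -4, -21)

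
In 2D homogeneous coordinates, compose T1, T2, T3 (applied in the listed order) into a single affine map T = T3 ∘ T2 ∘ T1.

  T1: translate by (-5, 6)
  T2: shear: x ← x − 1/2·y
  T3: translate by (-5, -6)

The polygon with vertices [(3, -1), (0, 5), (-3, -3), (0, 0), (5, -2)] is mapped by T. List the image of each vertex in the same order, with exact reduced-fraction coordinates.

image vertices: (-19/2, -1), (-31/2, 5), (-29/2, -3), (-13, 0), (-7, -2)

T1 translate by (-5, 6): (3, -1) → (-2, 5); (0, 5) → (-5, 11); (-3, -3) → (-8, 3); (0, 0) → (-5, 6); (5, -2) → (0, 4)
T2 shear: x ← x − 1/2·y: (-2, 5) → (-9/2, 5); (-5, 11) → (-21/2, 11); (-8, 3) → (-19/2, 3); (-5, 6) → (-8, 6); (0, 4) → (-2, 4)
T3 translate by (-5, -6): (-9/2, 5) → (-19/2, -1); (-21/2, 11) → (-31/2, 5); (-19/2, 3) → (-29/2, -3); (-8, 6) → (-13, 0); (-2, 4) → (-7, -2)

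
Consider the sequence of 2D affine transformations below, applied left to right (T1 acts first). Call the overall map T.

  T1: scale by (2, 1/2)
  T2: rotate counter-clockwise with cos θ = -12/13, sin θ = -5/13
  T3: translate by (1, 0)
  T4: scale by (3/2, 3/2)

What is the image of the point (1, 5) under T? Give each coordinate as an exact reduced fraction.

T1 scale by (2, 1/2): (1, 5) → (2, 5/2)
T2 rotate counter-clockwise with cos θ = -12/13, sin θ = -5/13: (2, 5/2) → (-23/26, -40/13)
T3 translate by (1, 0): (-23/26, -40/13) → (3/26, -40/13)
T4 scale by (3/2, 3/2): (3/26, -40/13) → (9/52, -60/13)

T(p) = (9/52, -60/13)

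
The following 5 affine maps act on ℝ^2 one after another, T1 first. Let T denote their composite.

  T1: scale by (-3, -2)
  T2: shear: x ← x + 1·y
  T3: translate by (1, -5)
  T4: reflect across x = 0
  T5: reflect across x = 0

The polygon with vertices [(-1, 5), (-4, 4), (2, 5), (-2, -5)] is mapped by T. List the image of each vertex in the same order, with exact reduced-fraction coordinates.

T1 scale by (-3, -2): (-1, 5) → (3, -10); (-4, 4) → (12, -8); (2, 5) → (-6, -10); (-2, -5) → (6, 10)
T2 shear: x ← x + 1·y: (3, -10) → (-7, -10); (12, -8) → (4, -8); (-6, -10) → (-16, -10); (6, 10) → (16, 10)
T3 translate by (1, -5): (-7, -10) → (-6, -15); (4, -8) → (5, -13); (-16, -10) → (-15, -15); (16, 10) → (17, 5)
T4 reflect across x = 0: (-6, -15) → (6, -15); (5, -13) → (-5, -13); (-15, -15) → (15, -15); (17, 5) → (-17, 5)
T5 reflect across x = 0: (6, -15) → (-6, -15); (-5, -13) → (5, -13); (15, -15) → (-15, -15); (-17, 5) → (17, 5)

image vertices: (-6, -15), (5, -13), (-15, -15), (17, 5)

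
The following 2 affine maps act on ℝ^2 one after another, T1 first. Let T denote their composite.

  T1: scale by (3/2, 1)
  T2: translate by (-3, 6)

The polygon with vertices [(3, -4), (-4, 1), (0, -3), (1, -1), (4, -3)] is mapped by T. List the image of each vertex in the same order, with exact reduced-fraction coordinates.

image vertices: (3/2, 2), (-9, 7), (-3, 3), (-3/2, 5), (3, 3)

T1 scale by (3/2, 1): (3, -4) → (9/2, -4); (-4, 1) → (-6, 1); (0, -3) → (0, -3); (1, -1) → (3/2, -1); (4, -3) → (6, -3)
T2 translate by (-3, 6): (9/2, -4) → (3/2, 2); (-6, 1) → (-9, 7); (0, -3) → (-3, 3); (3/2, -1) → (-3/2, 5); (6, -3) → (3, 3)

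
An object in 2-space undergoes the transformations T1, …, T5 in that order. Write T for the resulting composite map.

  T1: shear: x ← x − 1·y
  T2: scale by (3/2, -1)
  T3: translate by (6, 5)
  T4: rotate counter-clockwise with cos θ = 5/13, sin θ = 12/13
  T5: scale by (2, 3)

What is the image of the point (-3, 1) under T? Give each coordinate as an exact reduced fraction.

T(p) = (-96/13, 60/13)

T1 shear: x ← x − 1·y: (-3, 1) → (-4, 1)
T2 scale by (3/2, -1): (-4, 1) → (-6, -1)
T3 translate by (6, 5): (-6, -1) → (0, 4)
T4 rotate counter-clockwise with cos θ = 5/13, sin θ = 12/13: (0, 4) → (-48/13, 20/13)
T5 scale by (2, 3): (-48/13, 20/13) → (-96/13, 60/13)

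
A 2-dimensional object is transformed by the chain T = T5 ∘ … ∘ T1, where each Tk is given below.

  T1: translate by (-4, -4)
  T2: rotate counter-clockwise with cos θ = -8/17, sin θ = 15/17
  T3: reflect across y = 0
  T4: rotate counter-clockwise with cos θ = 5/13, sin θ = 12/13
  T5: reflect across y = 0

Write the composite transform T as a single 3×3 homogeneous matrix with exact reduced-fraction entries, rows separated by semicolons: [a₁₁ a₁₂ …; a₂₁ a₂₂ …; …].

T1 = [1 0 -4; 0 1 -4; 0 0 1]
T2·T1 = [-8/17 -15/17 92/17; 15/17 -8/17 -28/17; 0 0 1]
T3·…·T1 = [-8/17 -15/17 92/17; -15/17 8/17 28/17; 0 0 1]
T4·…·T1 = [140/221 -171/221 124/221; -171/221 -140/221 1244/221; 0 0 1]
T5·…·T1 = [140/221 -171/221 124/221; 171/221 140/221 -1244/221; 0 0 1]

T = [140/221 -171/221 124/221; 171/221 140/221 -1244/221; 0 0 1]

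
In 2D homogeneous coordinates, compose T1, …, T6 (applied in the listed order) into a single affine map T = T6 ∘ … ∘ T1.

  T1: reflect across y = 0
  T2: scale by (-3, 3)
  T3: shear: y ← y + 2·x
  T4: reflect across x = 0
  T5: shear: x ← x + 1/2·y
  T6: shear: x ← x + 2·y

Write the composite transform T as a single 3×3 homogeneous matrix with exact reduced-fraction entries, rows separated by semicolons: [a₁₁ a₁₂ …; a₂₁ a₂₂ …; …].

T1 = [1 0 0; 0 -1 0; 0 0 1]
T2·T1 = [-3 0 0; 0 -3 0; 0 0 1]
T3·…·T1 = [-3 0 0; -6 -3 0; 0 0 1]
T4·…·T1 = [3 0 0; -6 -3 0; 0 0 1]
T5·…·T1 = [0 -3/2 0; -6 -3 0; 0 0 1]
T6·…·T1 = [-12 -15/2 0; -6 -3 0; 0 0 1]

T = [-12 -15/2 0; -6 -3 0; 0 0 1]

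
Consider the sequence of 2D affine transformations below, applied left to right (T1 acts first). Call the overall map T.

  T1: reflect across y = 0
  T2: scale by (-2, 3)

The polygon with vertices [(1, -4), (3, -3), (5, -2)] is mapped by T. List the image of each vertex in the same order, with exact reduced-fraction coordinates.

T1 reflect across y = 0: (1, -4) → (1, 4); (3, -3) → (3, 3); (5, -2) → (5, 2)
T2 scale by (-2, 3): (1, 4) → (-2, 12); (3, 3) → (-6, 9); (5, 2) → (-10, 6)

image vertices: (-2, 12), (-6, 9), (-10, 6)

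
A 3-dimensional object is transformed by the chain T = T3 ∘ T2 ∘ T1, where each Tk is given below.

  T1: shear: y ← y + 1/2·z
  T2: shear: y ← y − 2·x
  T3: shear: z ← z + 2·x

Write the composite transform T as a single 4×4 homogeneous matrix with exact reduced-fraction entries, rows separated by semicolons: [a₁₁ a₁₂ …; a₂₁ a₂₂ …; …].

T = [1 0 0 0; -2 1 1/2 0; 2 0 1 0; 0 0 0 1]

T1 = [1 0 0 0; 0 1 1/2 0; 0 0 1 0; 0 0 0 1]
T2·T1 = [1 0 0 0; -2 1 1/2 0; 0 0 1 0; 0 0 0 1]
T3·…·T1 = [1 0 0 0; -2 1 1/2 0; 2 0 1 0; 0 0 0 1]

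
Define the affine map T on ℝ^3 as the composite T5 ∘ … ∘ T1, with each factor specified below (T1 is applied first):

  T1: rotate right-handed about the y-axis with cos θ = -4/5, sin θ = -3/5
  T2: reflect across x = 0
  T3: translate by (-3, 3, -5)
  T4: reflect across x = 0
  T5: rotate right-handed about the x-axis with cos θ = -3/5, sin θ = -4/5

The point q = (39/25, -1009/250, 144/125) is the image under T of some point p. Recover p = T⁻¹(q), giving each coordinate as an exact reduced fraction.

T1 = [-4/5 0 -3/5 0; 0 1 0 0; 3/5 0 -4/5 0; 0 0 0 1]
T2·T1 = [4/5 0 3/5 0; 0 1 0 0; 3/5 0 -4/5 0; 0 0 0 1]
T3·…·T1 = [4/5 0 3/5 -3; 0 1 0 3; 3/5 0 -4/5 -5; 0 0 0 1]
T4·…·T1 = [-4/5 0 -3/5 3; 0 1 0 3; 3/5 0 -4/5 -5; 0 0 0 1]
T5·…·T1 = [-4/5 0 -3/5 3; 12/25 -3/5 -16/25 -29/5; -9/25 -4/5 12/25 3/5; 0 0 0 1]
det M = 1; M⁻¹ = [-4/5 12/25 -9/25 27/5; 0 -3/5 -4/5 -3; -3/5 -16/25 12/25 -11/5; 0 0 0 1]
M⁻¹ · (39/25, -1009/250, 144/125)ᵀ = (9/5, -3/2, 0)ᵀ

p = (9/5, -3/2, 0)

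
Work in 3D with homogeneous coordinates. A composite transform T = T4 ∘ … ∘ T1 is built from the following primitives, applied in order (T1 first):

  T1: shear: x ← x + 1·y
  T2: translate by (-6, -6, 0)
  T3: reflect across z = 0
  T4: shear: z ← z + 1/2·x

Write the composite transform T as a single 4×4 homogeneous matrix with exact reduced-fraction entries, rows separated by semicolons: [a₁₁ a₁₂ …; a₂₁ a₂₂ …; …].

T = [1 1 0 -6; 0 1 0 -6; 1/2 1/2 -1 -3; 0 0 0 1]

T1 = [1 1 0 0; 0 1 0 0; 0 0 1 0; 0 0 0 1]
T2·T1 = [1 1 0 -6; 0 1 0 -6; 0 0 1 0; 0 0 0 1]
T3·…·T1 = [1 1 0 -6; 0 1 0 -6; 0 0 -1 0; 0 0 0 1]
T4·…·T1 = [1 1 0 -6; 0 1 0 -6; 1/2 1/2 -1 -3; 0 0 0 1]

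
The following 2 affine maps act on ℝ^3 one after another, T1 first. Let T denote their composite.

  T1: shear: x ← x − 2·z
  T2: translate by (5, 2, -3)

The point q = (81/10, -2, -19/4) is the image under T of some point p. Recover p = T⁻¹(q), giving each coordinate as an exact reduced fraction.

T1 = [1 0 -2 0; 0 1 0 0; 0 0 1 0; 0 0 0 1]
T2·T1 = [1 0 -2 5; 0 1 0 2; 0 0 1 -3; 0 0 0 1]
det M = 1; M⁻¹ = [1 0 2 1; 0 1 0 -2; 0 0 1 3; 0 0 0 1]
M⁻¹ · (81/10, -2, -19/4)ᵀ = (-2/5, -4, -7/4)ᵀ

p = (-2/5, -4, -7/4)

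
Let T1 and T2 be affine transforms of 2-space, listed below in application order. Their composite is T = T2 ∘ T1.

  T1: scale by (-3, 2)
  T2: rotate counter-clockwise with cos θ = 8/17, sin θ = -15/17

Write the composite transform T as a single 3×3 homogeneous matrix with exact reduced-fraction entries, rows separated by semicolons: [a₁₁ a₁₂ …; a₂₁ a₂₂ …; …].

T1 = [-3 0 0; 0 2 0; 0 0 1]
T2·T1 = [-24/17 30/17 0; 45/17 16/17 0; 0 0 1]

T = [-24/17 30/17 0; 45/17 16/17 0; 0 0 1]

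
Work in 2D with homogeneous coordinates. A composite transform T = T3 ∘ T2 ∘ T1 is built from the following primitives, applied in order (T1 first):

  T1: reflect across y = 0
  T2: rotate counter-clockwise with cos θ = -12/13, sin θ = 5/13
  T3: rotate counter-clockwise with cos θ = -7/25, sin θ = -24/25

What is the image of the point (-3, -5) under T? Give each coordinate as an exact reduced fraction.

T1 reflect across y = 0: (-3, -5) → (-3, 5)
T2 rotate counter-clockwise with cos θ = -12/13, sin θ = 5/13: (-3, 5) → (11/13, -75/13)
T3 rotate counter-clockwise with cos θ = -7/25, sin θ = -24/25: (11/13, -75/13) → (-1877/325, 261/325)

T(p) = (-1877/325, 261/325)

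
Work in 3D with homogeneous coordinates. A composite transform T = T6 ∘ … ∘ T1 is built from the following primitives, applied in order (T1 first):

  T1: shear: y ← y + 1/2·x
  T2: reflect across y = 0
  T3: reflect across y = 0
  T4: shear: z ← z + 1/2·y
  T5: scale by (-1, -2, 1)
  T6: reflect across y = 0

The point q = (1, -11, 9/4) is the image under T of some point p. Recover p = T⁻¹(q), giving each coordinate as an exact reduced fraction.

T1 = [1 0 0 0; 1/2 1 0 0; 0 0 1 0; 0 0 0 1]
T2·T1 = [1 0 0 0; -1/2 -1 0 0; 0 0 1 0; 0 0 0 1]
T3·…·T1 = [1 0 0 0; 1/2 1 0 0; 0 0 1 0; 0 0 0 1]
T4·…·T1 = [1 0 0 0; 1/2 1 0 0; 1/4 1/2 1 0; 0 0 0 1]
T5·…·T1 = [-1 0 0 0; -1 -2 0 0; 1/4 1/2 1 0; 0 0 0 1]
T6·…·T1 = [-1 0 0 0; 1 2 0 0; 1/4 1/2 1 0; 0 0 0 1]
det M = -2; M⁻¹ = [-1 0 0 0; 1/2 1/2 0 0; 0 -1/4 1 0; 0 0 0 1]
M⁻¹ · (1, -11, 9/4)ᵀ = (-1, -5, 5)ᵀ

p = (-1, -5, 5)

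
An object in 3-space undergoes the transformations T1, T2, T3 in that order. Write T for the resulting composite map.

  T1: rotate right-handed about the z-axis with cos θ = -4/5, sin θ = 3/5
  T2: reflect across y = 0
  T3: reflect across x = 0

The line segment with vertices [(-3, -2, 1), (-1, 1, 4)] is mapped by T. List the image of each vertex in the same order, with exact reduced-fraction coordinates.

T1 rotate right-handed about the z-axis with cos θ = -4/5, sin θ = 3/5: (-3, -2, 1) → (18/5, -1/5, 1); (-1, 1, 4) → (1/5, -7/5, 4)
T2 reflect across y = 0: (18/5, -1/5, 1) → (18/5, 1/5, 1); (1/5, -7/5, 4) → (1/5, 7/5, 4)
T3 reflect across x = 0: (18/5, 1/5, 1) → (-18/5, 1/5, 1); (1/5, 7/5, 4) → (-1/5, 7/5, 4)

image vertices: (-18/5, 1/5, 1), (-1/5, 7/5, 4)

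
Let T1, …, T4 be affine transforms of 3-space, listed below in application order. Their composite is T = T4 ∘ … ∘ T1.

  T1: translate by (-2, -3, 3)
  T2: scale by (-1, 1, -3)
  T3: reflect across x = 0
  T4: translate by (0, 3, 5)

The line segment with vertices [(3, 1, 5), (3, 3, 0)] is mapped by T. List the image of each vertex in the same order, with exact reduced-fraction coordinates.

T1 translate by (-2, -3, 3): (3, 1, 5) → (1, -2, 8); (3, 3, 0) → (1, 0, 3)
T2 scale by (-1, 1, -3): (1, -2, 8) → (-1, -2, -24); (1, 0, 3) → (-1, 0, -9)
T3 reflect across x = 0: (-1, -2, -24) → (1, -2, -24); (-1, 0, -9) → (1, 0, -9)
T4 translate by (0, 3, 5): (1, -2, -24) → (1, 1, -19); (1, 0, -9) → (1, 3, -4)

image vertices: (1, 1, -19), (1, 3, -4)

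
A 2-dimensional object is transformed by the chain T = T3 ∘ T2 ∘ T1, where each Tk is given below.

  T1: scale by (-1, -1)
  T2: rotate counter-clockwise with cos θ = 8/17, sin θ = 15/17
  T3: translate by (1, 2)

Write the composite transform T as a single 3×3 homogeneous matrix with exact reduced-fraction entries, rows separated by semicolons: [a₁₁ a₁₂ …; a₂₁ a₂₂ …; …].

T1 = [-1 0 0; 0 -1 0; 0 0 1]
T2·T1 = [-8/17 15/17 0; -15/17 -8/17 0; 0 0 1]
T3·…·T1 = [-8/17 15/17 1; -15/17 -8/17 2; 0 0 1]

T = [-8/17 15/17 1; -15/17 -8/17 2; 0 0 1]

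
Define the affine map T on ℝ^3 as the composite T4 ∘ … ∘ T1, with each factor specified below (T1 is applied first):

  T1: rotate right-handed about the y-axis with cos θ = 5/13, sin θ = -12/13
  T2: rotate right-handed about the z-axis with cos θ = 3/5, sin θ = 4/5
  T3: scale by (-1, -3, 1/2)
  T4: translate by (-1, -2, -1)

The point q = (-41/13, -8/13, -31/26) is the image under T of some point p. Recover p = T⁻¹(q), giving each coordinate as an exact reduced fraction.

p = (0, -2, -1)

T1 = [5/13 0 -12/13 0; 0 1 0 0; 12/13 0 5/13 0; 0 0 0 1]
T2·T1 = [3/13 -4/5 -36/65 0; 4/13 3/5 -48/65 0; 12/13 0 5/13 0; 0 0 0 1]
T3·…·T1 = [-3/13 4/5 36/65 0; -12/13 -9/5 144/65 0; 6/13 0 5/26 0; 0 0 0 1]
T4·…·T1 = [-3/13 4/5 36/65 -1; -12/13 -9/5 144/65 -2; 6/13 0 5/26 -1; 0 0 0 1]
det M = 3/2; M⁻¹ = [-3/13 -4/39 24/13 55/39; 4/5 -1/5 0 2/5; 36/65 16/65 10/13 118/65; 0 0 0 1]
M⁻¹ · (-41/13, -8/13, -31/26)ᵀ = (0, -2, -1)ᵀ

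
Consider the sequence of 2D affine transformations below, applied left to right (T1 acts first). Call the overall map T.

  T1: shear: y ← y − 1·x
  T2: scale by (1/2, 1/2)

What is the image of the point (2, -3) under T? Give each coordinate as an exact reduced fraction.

T1 shear: y ← y − 1·x: (2, -3) → (2, -5)
T2 scale by (1/2, 1/2): (2, -5) → (1, -5/2)

T(p) = (1, -5/2)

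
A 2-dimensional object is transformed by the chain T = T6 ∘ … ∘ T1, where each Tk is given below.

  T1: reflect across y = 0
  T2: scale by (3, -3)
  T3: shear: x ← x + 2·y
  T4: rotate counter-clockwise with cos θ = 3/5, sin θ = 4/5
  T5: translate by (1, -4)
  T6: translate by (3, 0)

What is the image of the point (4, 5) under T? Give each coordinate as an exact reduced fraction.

T(p) = (86/5, 193/5)

T1 reflect across y = 0: (4, 5) → (4, -5)
T2 scale by (3, -3): (4, -5) → (12, 15)
T3 shear: x ← x + 2·y: (12, 15) → (42, 15)
T4 rotate counter-clockwise with cos θ = 3/5, sin θ = 4/5: (42, 15) → (66/5, 213/5)
T5 translate by (1, -4): (66/5, 213/5) → (71/5, 193/5)
T6 translate by (3, 0): (71/5, 193/5) → (86/5, 193/5)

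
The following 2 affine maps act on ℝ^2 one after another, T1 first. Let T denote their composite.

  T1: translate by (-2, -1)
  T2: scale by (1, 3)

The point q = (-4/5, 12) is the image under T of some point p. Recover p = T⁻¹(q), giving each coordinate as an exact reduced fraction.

p = (6/5, 5)

T1 = [1 0 -2; 0 1 -1; 0 0 1]
T2·T1 = [1 0 -2; 0 3 -3; 0 0 1]
det M = 3; M⁻¹ = [1 0 2; 0 1/3 1; 0 0 1]
M⁻¹ · (-4/5, 12)ᵀ = (6/5, 5)ᵀ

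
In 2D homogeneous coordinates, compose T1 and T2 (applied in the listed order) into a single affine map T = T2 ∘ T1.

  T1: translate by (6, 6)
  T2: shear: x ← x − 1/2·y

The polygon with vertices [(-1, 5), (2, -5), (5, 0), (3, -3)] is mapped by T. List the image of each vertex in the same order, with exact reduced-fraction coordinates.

T1 translate by (6, 6): (-1, 5) → (5, 11); (2, -5) → (8, 1); (5, 0) → (11, 6); (3, -3) → (9, 3)
T2 shear: x ← x − 1/2·y: (5, 11) → (-1/2, 11); (8, 1) → (15/2, 1); (11, 6) → (8, 6); (9, 3) → (15/2, 3)

image vertices: (-1/2, 11), (15/2, 1), (8, 6), (15/2, 3)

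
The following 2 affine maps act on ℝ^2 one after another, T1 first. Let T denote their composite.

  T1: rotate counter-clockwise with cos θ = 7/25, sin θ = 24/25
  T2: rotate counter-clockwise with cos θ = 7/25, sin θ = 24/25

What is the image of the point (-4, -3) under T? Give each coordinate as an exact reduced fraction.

T1 rotate counter-clockwise with cos θ = 7/25, sin θ = 24/25: (-4, -3) → (44/25, -117/25)
T2 rotate counter-clockwise with cos θ = 7/25, sin θ = 24/25: (44/25, -117/25) → (3116/625, 237/625)

T(p) = (3116/625, 237/625)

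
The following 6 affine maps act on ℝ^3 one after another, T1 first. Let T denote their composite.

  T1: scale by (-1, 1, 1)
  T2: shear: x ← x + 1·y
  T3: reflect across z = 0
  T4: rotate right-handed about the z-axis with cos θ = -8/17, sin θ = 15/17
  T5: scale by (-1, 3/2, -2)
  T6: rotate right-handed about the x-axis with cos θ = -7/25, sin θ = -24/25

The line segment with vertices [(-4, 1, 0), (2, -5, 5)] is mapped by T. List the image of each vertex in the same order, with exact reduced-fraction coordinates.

image vertices: (55/17, -1407/850, -2412/425), (-131/17, 381/34, 46/17)

T1 scale by (-1, 1, 1): (-4, 1, 0) → (4, 1, 0); (2, -5, 5) → (-2, -5, 5)
T2 shear: x ← x + 1·y: (4, 1, 0) → (5, 1, 0); (-2, -5, 5) → (-7, -5, 5)
T3 reflect across z = 0: (5, 1, 0) → (5, 1, 0); (-7, -5, 5) → (-7, -5, -5)
T4 rotate right-handed about the z-axis with cos θ = -8/17, sin θ = 15/17: (5, 1, 0) → (-55/17, 67/17, 0); (-7, -5, -5) → (131/17, -65/17, -5)
T5 scale by (-1, 3/2, -2): (-55/17, 67/17, 0) → (55/17, 201/34, 0); (131/17, -65/17, -5) → (-131/17, -195/34, 10)
T6 rotate right-handed about the x-axis with cos θ = -7/25, sin θ = -24/25: (55/17, 201/34, 0) → (55/17, -1407/850, -2412/425); (-131/17, -195/34, 10) → (-131/17, 381/34, 46/17)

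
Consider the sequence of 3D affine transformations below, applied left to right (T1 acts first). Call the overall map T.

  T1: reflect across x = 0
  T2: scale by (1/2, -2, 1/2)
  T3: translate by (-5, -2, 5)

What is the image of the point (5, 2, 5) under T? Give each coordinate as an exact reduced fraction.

T(p) = (-15/2, -6, 15/2)

T1 reflect across x = 0: (5, 2, 5) → (-5, 2, 5)
T2 scale by (1/2, -2, 1/2): (-5, 2, 5) → (-5/2, -4, 5/2)
T3 translate by (-5, -2, 5): (-5/2, -4, 5/2) → (-15/2, -6, 15/2)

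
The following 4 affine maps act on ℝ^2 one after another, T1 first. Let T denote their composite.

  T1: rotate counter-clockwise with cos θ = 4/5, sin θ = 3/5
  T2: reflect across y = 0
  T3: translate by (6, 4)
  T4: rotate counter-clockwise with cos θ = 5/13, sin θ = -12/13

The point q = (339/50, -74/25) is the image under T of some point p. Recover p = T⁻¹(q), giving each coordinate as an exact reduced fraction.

p = (-6/5, -1/2)

T1 = [4/5 -3/5 0; 3/5 4/5 0; 0 0 1]
T2·T1 = [4/5 -3/5 0; -3/5 -4/5 0; 0 0 1]
T3·…·T1 = [4/5 -3/5 6; -3/5 -4/5 4; 0 0 1]
T4·…·T1 = [-16/65 -63/65 6; -63/65 16/65 -4; 0 0 1]
det M = -1; M⁻¹ = [-16/65 -63/65 -12/5; -63/65 16/65 34/5; 0 0 1]
M⁻¹ · (339/50, -74/25)ᵀ = (-6/5, -1/2)ᵀ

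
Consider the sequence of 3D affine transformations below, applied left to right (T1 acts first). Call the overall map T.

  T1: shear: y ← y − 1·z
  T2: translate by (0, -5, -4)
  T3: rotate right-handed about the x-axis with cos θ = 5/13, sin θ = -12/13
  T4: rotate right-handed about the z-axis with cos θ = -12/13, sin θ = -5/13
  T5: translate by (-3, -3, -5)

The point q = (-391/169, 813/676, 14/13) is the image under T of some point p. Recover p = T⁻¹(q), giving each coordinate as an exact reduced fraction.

T1 = [1 0 0 0; 0 1 -1 0; 0 0 1 0; 0 0 0 1]
T2·T1 = [1 0 0 0; 0 1 -1 -5; 0 0 1 -4; 0 0 0 1]
T3·…·T1 = [1 0 0 0; 0 5/13 7/13 -73/13; 0 -12/13 17/13 40/13; 0 0 0 1]
T4·…·T1 = [-12/13 25/169 35/169 -365/169; -5/13 -60/169 -84/169 876/169; 0 -12/13 17/13 40/13; 0 0 0 1]
T5·…·T1 = [-12/13 25/169 35/169 -872/169; -5/13 -60/169 -84/169 369/169; 0 -12/13 17/13 -25/13; 0 0 0 1]
det M = 1; M⁻¹ = [-12/13 -5/13 0 -51/13; 85/169 -204/169 -7/13 709/169; 60/169 -144/169 5/13 749/169; 0 0 0 1]
M⁻¹ · (-391/169, 813/676, 14/13)ᵀ = (-9/4, 1, 3)ᵀ

p = (-9/4, 1, 3)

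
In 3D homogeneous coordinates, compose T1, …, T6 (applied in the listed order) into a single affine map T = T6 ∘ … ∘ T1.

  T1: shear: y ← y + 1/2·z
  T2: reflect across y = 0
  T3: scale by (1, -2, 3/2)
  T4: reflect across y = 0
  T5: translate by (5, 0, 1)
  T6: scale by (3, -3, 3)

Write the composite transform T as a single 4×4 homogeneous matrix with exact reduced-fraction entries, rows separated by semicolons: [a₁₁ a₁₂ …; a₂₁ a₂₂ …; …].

T = [3 0 0 15; 0 6 3 0; 0 0 9/2 3; 0 0 0 1]

T1 = [1 0 0 0; 0 1 1/2 0; 0 0 1 0; 0 0 0 1]
T2·T1 = [1 0 0 0; 0 -1 -1/2 0; 0 0 1 0; 0 0 0 1]
T3·…·T1 = [1 0 0 0; 0 2 1 0; 0 0 3/2 0; 0 0 0 1]
T4·…·T1 = [1 0 0 0; 0 -2 -1 0; 0 0 3/2 0; 0 0 0 1]
T5·…·T1 = [1 0 0 5; 0 -2 -1 0; 0 0 3/2 1; 0 0 0 1]
T6·…·T1 = [3 0 0 15; 0 6 3 0; 0 0 9/2 3; 0 0 0 1]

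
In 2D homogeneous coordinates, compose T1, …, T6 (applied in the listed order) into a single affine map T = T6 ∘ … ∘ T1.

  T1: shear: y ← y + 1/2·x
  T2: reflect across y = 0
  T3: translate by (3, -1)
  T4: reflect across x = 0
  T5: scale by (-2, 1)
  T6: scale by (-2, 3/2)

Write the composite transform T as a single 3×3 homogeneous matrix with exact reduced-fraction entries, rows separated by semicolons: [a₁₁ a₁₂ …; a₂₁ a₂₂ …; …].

T = [-4 0 -12; -3/4 -3/2 -3/2; 0 0 1]

T1 = [1 0 0; 1/2 1 0; 0 0 1]
T2·T1 = [1 0 0; -1/2 -1 0; 0 0 1]
T3·…·T1 = [1 0 3; -1/2 -1 -1; 0 0 1]
T4·…·T1 = [-1 0 -3; -1/2 -1 -1; 0 0 1]
T5·…·T1 = [2 0 6; -1/2 -1 -1; 0 0 1]
T6·…·T1 = [-4 0 -12; -3/4 -3/2 -3/2; 0 0 1]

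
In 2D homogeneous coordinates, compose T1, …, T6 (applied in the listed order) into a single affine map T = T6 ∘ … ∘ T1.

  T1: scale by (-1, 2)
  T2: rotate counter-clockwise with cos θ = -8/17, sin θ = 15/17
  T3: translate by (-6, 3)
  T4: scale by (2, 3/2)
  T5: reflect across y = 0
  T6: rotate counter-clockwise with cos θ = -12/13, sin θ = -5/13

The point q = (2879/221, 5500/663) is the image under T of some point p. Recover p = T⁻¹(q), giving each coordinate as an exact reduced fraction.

p = (1/3, 1)

T1 = [-1 0 0; 0 2 0; 0 0 1]
T2·T1 = [8/17 -30/17 0; -15/17 -16/17 0; 0 0 1]
T3·…·T1 = [8/17 -30/17 -6; -15/17 -16/17 3; 0 0 1]
T4·…·T1 = [16/17 -60/17 -12; -45/34 -24/17 9/2; 0 0 1]
T5·…·T1 = [16/17 -60/17 -12; 45/34 24/17 -9/2; 0 0 1]
T6·…·T1 = [-159/442 840/221 243/26; -350/221 12/221 114/13; 0 0 1]
det M = 6; M⁻¹ = [2/221 -140/221 93/17; 175/663 -53/884 -33/17; 0 0 1]
M⁻¹ · (2879/221, 5500/663)ᵀ = (1/3, 1)ᵀ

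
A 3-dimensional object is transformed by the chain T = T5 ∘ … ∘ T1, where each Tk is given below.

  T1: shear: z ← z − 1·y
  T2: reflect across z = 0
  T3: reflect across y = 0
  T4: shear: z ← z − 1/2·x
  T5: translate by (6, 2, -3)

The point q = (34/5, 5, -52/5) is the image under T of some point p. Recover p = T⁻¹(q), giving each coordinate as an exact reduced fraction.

T1 = [1 0 0 0; 0 1 0 0; 0 -1 1 0; 0 0 0 1]
T2·T1 = [1 0 0 0; 0 1 0 0; 0 1 -1 0; 0 0 0 1]
T3·…·T1 = [1 0 0 0; 0 -1 0 0; 0 1 -1 0; 0 0 0 1]
T4·…·T1 = [1 0 0 0; 0 -1 0 0; -1/2 1 -1 0; 0 0 0 1]
T5·…·T1 = [1 0 0 6; 0 -1 0 2; -1/2 1 -1 -3; 0 0 0 1]
det M = 1; M⁻¹ = [1 0 0 -6; 0 -1 0 2; -1/2 -1 -1 2; 0 0 0 1]
M⁻¹ · (34/5, 5, -52/5)ᵀ = (4/5, -3, 4)ᵀ

p = (4/5, -3, 4)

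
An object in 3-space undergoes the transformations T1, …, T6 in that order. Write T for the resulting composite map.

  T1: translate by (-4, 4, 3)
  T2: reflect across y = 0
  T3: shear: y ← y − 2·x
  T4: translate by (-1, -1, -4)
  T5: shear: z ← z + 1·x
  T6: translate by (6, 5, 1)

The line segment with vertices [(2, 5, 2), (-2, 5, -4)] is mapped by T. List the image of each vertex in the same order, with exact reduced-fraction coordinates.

T1 translate by (-4, 4, 3): (2, 5, 2) → (-2, 9, 5); (-2, 5, -4) → (-6, 9, -1)
T2 reflect across y = 0: (-2, 9, 5) → (-2, -9, 5); (-6, 9, -1) → (-6, -9, -1)
T3 shear: y ← y − 2·x: (-2, -9, 5) → (-2, -5, 5); (-6, -9, -1) → (-6, 3, -1)
T4 translate by (-1, -1, -4): (-2, -5, 5) → (-3, -6, 1); (-6, 3, -1) → (-7, 2, -5)
T5 shear: z ← z + 1·x: (-3, -6, 1) → (-3, -6, -2); (-7, 2, -5) → (-7, 2, -12)
T6 translate by (6, 5, 1): (-3, -6, -2) → (3, -1, -1); (-7, 2, -12) → (-1, 7, -11)

image vertices: (3, -1, -1), (-1, 7, -11)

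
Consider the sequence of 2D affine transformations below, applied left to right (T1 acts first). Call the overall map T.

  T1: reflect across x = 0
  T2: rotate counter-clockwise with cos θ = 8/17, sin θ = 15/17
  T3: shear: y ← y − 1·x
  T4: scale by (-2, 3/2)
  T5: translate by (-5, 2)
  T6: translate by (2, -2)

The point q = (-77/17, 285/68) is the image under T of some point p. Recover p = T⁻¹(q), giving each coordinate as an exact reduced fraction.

p = (-7/2, 1)

T1 = [-1 0 0; 0 1 0; 0 0 1]
T2·T1 = [-8/17 -15/17 0; -15/17 8/17 0; 0 0 1]
T3·…·T1 = [-8/17 -15/17 0; -7/17 23/17 0; 0 0 1]
T4·…·T1 = [16/17 30/17 0; -21/34 69/34 0; 0 0 1]
T5·…·T1 = [16/17 30/17 -5; -21/34 69/34 2; 0 0 1]
T6·…·T1 = [16/17 30/17 -3; -21/34 69/34 0; 0 0 1]
det M = 3; M⁻¹ = [23/34 -10/17 69/34; 7/34 16/51 21/34; 0 0 1]
M⁻¹ · (-77/17, 285/68)ᵀ = (-7/2, 1)ᵀ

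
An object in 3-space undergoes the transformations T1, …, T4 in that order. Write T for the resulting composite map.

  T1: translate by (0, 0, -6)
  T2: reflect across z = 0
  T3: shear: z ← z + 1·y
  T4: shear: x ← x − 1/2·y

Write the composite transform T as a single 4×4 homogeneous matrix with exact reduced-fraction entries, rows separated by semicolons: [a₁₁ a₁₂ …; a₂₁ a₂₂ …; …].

T1 = [1 0 0 0; 0 1 0 0; 0 0 1 -6; 0 0 0 1]
T2·T1 = [1 0 0 0; 0 1 0 0; 0 0 -1 6; 0 0 0 1]
T3·…·T1 = [1 0 0 0; 0 1 0 0; 0 1 -1 6; 0 0 0 1]
T4·…·T1 = [1 -1/2 0 0; 0 1 0 0; 0 1 -1 6; 0 0 0 1]

T = [1 -1/2 0 0; 0 1 0 0; 0 1 -1 6; 0 0 0 1]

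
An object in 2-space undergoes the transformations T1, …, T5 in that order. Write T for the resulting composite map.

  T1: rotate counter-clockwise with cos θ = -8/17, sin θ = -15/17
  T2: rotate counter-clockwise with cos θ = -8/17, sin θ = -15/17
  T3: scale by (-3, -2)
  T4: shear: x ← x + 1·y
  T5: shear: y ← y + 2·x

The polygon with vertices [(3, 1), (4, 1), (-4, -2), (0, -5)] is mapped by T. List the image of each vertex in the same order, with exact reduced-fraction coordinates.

image vertices: (1051/289, 984/289), (62/17, 30/17), (-2096/289, -2916/289), (-5210/289, -12030/289)

T1 rotate counter-clockwise with cos θ = -8/17, sin θ = -15/17: (3, 1) → (-9/17, -53/17); (4, 1) → (-1, -4); (-4, -2) → (2/17, 76/17); (0, -5) → (-75/17, 40/17)
T2 rotate counter-clockwise with cos θ = -8/17, sin θ = -15/17: (-9/17, -53/17) → (-723/289, 559/289); (-1, -4) → (-52/17, 47/17); (2/17, 76/17) → (1124/289, -638/289); (-75/17, 40/17) → (1200/289, 805/289)
T3 scale by (-3, -2): (-723/289, 559/289) → (2169/289, -1118/289); (-52/17, 47/17) → (156/17, -94/17); (1124/289, -638/289) → (-3372/289, 1276/289); (1200/289, 805/289) → (-3600/289, -1610/289)
T4 shear: x ← x + 1·y: (2169/289, -1118/289) → (1051/289, -1118/289); (156/17, -94/17) → (62/17, -94/17); (-3372/289, 1276/289) → (-2096/289, 1276/289); (-3600/289, -1610/289) → (-5210/289, -1610/289)
T5 shear: y ← y + 2·x: (1051/289, -1118/289) → (1051/289, 984/289); (62/17, -94/17) → (62/17, 30/17); (-2096/289, 1276/289) → (-2096/289, -2916/289); (-5210/289, -1610/289) → (-5210/289, -12030/289)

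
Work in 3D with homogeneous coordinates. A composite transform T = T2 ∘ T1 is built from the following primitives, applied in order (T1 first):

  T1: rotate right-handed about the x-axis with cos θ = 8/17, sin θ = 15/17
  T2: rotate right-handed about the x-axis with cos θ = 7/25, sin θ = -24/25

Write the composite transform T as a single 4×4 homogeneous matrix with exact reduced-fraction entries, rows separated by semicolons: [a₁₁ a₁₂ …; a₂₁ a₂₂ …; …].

T = [1 0 0 0; 0 416/425 87/425 0; 0 -87/425 416/425 0; 0 0 0 1]

T1 = [1 0 0 0; 0 8/17 -15/17 0; 0 15/17 8/17 0; 0 0 0 1]
T2·T1 = [1 0 0 0; 0 416/425 87/425 0; 0 -87/425 416/425 0; 0 0 0 1]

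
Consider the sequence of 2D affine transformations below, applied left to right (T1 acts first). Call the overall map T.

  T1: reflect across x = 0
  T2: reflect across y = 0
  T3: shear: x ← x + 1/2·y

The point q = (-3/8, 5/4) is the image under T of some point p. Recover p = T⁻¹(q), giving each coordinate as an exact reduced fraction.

T1 = [-1 0 0; 0 1 0; 0 0 1]
T2·T1 = [-1 0 0; 0 -1 0; 0 0 1]
T3·…·T1 = [-1 -1/2 0; 0 -1 0; 0 0 1]
det M = 1; M⁻¹ = [-1 1/2 0; 0 -1 0; 0 0 1]
M⁻¹ · (-3/8, 5/4)ᵀ = (1, -5/4)ᵀ

p = (1, -5/4)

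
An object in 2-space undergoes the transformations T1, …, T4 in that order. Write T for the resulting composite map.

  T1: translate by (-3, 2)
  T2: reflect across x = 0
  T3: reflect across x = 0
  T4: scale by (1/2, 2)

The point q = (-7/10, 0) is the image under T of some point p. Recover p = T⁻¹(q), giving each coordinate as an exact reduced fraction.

T1 = [1 0 -3; 0 1 2; 0 0 1]
T2·T1 = [-1 0 3; 0 1 2; 0 0 1]
T3·…·T1 = [1 0 -3; 0 1 2; 0 0 1]
T4·…·T1 = [1/2 0 -3/2; 0 2 4; 0 0 1]
det M = 1; M⁻¹ = [2 0 3; 0 1/2 -2; 0 0 1]
M⁻¹ · (-7/10, 0)ᵀ = (8/5, -2)ᵀ

p = (8/5, -2)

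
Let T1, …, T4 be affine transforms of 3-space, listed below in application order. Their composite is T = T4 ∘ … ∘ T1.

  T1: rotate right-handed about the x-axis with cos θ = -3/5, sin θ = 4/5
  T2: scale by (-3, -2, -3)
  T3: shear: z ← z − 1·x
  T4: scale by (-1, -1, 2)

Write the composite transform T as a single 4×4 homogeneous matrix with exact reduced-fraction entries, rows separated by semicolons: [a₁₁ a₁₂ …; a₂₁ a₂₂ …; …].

T1 = [1 0 0 0; 0 -3/5 -4/5 0; 0 4/5 -3/5 0; 0 0 0 1]
T2·T1 = [-3 0 0 0; 0 6/5 8/5 0; 0 -12/5 9/5 0; 0 0 0 1]
T3·…·T1 = [-3 0 0 0; 0 6/5 8/5 0; 3 -12/5 9/5 0; 0 0 0 1]
T4·…·T1 = [3 0 0 0; 0 -6/5 -8/5 0; 6 -24/5 18/5 0; 0 0 0 1]

T = [3 0 0 0; 0 -6/5 -8/5 0; 6 -24/5 18/5 0; 0 0 0 1]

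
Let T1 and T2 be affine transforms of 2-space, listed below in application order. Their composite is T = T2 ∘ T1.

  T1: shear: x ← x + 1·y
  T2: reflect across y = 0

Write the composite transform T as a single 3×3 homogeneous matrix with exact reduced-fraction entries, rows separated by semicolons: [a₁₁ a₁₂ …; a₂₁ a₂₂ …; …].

T1 = [1 1 0; 0 1 0; 0 0 1]
T2·T1 = [1 1 0; 0 -1 0; 0 0 1]

T = [1 1 0; 0 -1 0; 0 0 1]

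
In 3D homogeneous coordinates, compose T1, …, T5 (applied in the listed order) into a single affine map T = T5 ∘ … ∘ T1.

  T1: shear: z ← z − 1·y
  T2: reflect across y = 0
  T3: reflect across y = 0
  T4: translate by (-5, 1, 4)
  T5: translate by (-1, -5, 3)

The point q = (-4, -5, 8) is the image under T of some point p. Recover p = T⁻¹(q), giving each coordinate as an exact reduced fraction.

T1 = [1 0 0 0; 0 1 0 0; 0 -1 1 0; 0 0 0 1]
T2·T1 = [1 0 0 0; 0 -1 0 0; 0 -1 1 0; 0 0 0 1]
T3·…·T1 = [1 0 0 0; 0 1 0 0; 0 -1 1 0; 0 0 0 1]
T4·…·T1 = [1 0 0 -5; 0 1 0 1; 0 -1 1 4; 0 0 0 1]
T5·…·T1 = [1 0 0 -6; 0 1 0 -4; 0 -1 1 7; 0 0 0 1]
det M = 1; M⁻¹ = [1 0 0 6; 0 1 0 4; 0 1 1 -3; 0 0 0 1]
M⁻¹ · (-4, -5, 8)ᵀ = (2, -1, 0)ᵀ

p = (2, -1, 0)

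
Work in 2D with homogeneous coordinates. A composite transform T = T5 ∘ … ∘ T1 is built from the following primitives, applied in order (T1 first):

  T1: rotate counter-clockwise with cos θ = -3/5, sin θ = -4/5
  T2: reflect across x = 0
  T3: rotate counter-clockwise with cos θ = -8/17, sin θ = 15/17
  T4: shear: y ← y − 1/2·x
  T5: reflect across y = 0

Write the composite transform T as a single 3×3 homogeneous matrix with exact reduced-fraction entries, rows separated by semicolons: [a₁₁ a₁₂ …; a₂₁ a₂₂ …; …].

T = [36/85 77/85 0; -59/85 149/170 0; 0 0 1]

T1 = [-3/5 4/5 0; -4/5 -3/5 0; 0 0 1]
T2·T1 = [3/5 -4/5 0; -4/5 -3/5 0; 0 0 1]
T3·…·T1 = [36/85 77/85 0; 77/85 -36/85 0; 0 0 1]
T4·…·T1 = [36/85 77/85 0; 59/85 -149/170 0; 0 0 1]
T5·…·T1 = [36/85 77/85 0; -59/85 149/170 0; 0 0 1]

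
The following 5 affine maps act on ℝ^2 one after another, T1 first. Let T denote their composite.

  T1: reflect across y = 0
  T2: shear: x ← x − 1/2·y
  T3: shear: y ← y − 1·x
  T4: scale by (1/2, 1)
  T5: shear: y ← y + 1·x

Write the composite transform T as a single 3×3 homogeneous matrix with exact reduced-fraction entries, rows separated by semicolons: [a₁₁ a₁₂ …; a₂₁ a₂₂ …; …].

T1 = [1 0 0; 0 -1 0; 0 0 1]
T2·T1 = [1 1/2 0; 0 -1 0; 0 0 1]
T3·…·T1 = [1 1/2 0; -1 -3/2 0; 0 0 1]
T4·…·T1 = [1/2 1/4 0; -1 -3/2 0; 0 0 1]
T5·…·T1 = [1/2 1/4 0; -1/2 -5/4 0; 0 0 1]

T = [1/2 1/4 0; -1/2 -5/4 0; 0 0 1]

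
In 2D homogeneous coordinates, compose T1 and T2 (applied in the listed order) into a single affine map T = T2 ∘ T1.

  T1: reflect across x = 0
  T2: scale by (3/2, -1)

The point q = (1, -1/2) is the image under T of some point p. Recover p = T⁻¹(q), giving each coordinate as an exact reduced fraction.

p = (-2/3, 1/2)

T1 = [-1 0 0; 0 1 0; 0 0 1]
T2·T1 = [-3/2 0 0; 0 -1 0; 0 0 1]
det M = 3/2; M⁻¹ = [-2/3 0 0; 0 -1 0; 0 0 1]
M⁻¹ · (1, -1/2)ᵀ = (-2/3, 1/2)ᵀ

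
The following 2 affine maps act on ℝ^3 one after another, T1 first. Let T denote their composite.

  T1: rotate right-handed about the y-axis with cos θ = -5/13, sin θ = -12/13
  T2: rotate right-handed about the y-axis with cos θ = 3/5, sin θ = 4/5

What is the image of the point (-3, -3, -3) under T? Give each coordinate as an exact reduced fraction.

T1 rotate right-handed about the y-axis with cos θ = -5/13, sin θ = -12/13: (-3, -3, -3) → (51/13, -3, -21/13)
T2 rotate right-handed about the y-axis with cos θ = 3/5, sin θ = 4/5: (51/13, -3, -21/13) → (69/65, -3, -267/65)

T(p) = (69/65, -3, -267/65)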